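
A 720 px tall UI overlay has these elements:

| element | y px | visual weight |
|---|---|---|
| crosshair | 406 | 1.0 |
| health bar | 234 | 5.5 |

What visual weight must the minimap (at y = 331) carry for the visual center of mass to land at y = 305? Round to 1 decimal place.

w ≈ 11.1

Known weights sum to 1.0 + 5.5 = 6.5; their moment is 1.0·406 + 5.5·234 = 1693.0.
Set Σw·y/Σw = 305: (1693.0 + 331w) = 305·(6.5 + w).
So w = (305·6.5 − 1693.0)/(331 − 305) = 289.5/26 ≈ 11.13.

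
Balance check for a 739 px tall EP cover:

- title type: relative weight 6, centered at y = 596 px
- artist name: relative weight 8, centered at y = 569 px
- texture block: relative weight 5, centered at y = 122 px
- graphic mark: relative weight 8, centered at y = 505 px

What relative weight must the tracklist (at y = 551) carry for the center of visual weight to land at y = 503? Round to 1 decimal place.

Fixed elements: Σw = 6 + 8 + 5 + 8 = 27, Σw·y = 6·596 + 8·569 + 5·122 + 8·505 = 12778.
For the centroid to hit 503: (12778 + w·551) / (27 + w) = 503.
Solving: w = (503·27 − 12778) / (551 − 503) = 803 / 48 ≈ 16.73.

w ≈ 16.7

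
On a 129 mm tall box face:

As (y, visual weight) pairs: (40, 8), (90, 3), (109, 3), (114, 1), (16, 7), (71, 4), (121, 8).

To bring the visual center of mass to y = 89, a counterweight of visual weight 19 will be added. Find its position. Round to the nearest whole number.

y ≈ 122

New total weight: (8 + 3 + 3 + 1 + 7 + 4 + 8) + 19 = 53.
Along y: (2395 + 19·y) / 53 = 89 (existing moment 8·40 + 3·90 + 3·109 + 1·114 + 7·16 + 4·71 + 8·121 = 2395) ⇒ y = (4717 − 2395) / 19 ≈ 122.21.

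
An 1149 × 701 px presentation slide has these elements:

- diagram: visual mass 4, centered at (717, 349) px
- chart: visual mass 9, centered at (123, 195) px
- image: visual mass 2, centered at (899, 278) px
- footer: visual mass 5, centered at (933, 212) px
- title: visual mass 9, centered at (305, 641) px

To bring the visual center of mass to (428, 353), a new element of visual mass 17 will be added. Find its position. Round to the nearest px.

(383, 335)

After adding the new element, total weight = 4 + 9 + 2 + 5 + 9 + 17 = 46.
Along x: (13183 + 17·x) / 46 = 428 (existing moment 4·717 + 9·123 + 2·899 + 5·933 + 9·305 = 13183) ⇒ x = (19688 − 13183) / 17 ≈ 382.65.
Along y: (10536 + 17·y) / 46 = 353 (existing moment 4·349 + 9·195 + 2·278 + 5·212 + 9·641 = 10536) ⇒ y = (16238 − 10536) / 17 ≈ 335.41.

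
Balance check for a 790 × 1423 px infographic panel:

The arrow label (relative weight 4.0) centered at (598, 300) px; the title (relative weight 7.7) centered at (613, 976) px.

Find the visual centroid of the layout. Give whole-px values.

Total weight = 4.0 + 7.7 = 11.7.
x-moment: 4.0·598 + 7.7·613 = 7112.1; centroid 7112.1/11.7 ≈ 607.87.
y-moment: 4.0·300 + 7.7·976 = 8715.2; centroid 8715.2/11.7 ≈ 744.89.

(608, 745)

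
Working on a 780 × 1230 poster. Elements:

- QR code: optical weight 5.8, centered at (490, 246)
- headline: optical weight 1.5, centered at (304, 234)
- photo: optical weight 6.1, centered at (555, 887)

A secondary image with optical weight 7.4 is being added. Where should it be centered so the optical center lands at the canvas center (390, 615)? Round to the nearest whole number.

After adding the secondary image, total weight = 5.8 + 1.5 + 6.1 + 7.4 = 20.8.
x: target moment 20.8×390 = 8112.0; current 5.8·490 + 1.5·304 + 6.1·555 = 6683.5; the secondary image supplies 1428.5, so x = 1428.5/7.4 ≈ 193.04.
y: target moment 20.8×615 = 12792.0; current 5.8·246 + 1.5·234 + 6.1·887 = 7188.5; the secondary image supplies 5603.5, so y = 5603.5/7.4 ≈ 757.23.

(193, 757)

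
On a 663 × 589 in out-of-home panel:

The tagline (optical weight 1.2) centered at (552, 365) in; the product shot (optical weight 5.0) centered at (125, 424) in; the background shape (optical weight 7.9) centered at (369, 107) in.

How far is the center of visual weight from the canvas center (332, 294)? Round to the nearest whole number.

≈ 63 in

Total weight = 1.2 + 5.0 + 7.9 = 14.1.
x: (1.2·552 + 5.0·125 + 7.9·369) / 14.1 = 4202.5 / 14.1 ≈ 298.05
y: (1.2·365 + 5.0·424 + 7.9·107) / 14.1 = 3403.3 / 14.1 ≈ 241.37
Relative to (332, 294): Δ = (-33.95, -52.63); |Δ| = √(-33.95² + -52.63²) ≈ 62.63.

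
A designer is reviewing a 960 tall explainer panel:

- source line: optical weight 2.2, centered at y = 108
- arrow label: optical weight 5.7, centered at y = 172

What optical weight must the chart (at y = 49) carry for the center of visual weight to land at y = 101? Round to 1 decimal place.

Existing Σw = 7.9 (2.2 + 5.7); existing moment 2.2·108 + 5.7·172 = 1218.0.
For the centroid to hit 101: (1218.0 + w·49) / (7.9 + w) = 101.
Solving: w = (101·7.9 − 1218.0) / (49 − 101) = -420.1 / -52 ≈ 8.08.

w ≈ 8.1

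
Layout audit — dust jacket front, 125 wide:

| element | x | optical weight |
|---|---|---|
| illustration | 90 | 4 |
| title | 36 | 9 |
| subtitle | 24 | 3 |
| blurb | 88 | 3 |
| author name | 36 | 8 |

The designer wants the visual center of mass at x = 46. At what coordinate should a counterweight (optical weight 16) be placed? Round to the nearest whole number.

x ≈ 42

New total weight: (4 + 9 + 3 + 3 + 8) + 16 = 43.
Along x: (1308 + 16·x) / 43 = 46 (existing moment 4·90 + 9·36 + 3·24 + 3·88 + 8·36 = 1308) ⇒ x = (1978 − 1308) / 16 ≈ 41.88.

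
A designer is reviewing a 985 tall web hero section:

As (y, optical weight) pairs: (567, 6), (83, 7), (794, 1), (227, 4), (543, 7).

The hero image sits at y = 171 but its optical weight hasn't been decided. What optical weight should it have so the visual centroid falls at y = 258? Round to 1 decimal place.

w ≈ 34.9

Fixed elements: Σw = 6 + 7 + 1 + 4 + 7 = 25, Σw·y = 6·567 + 7·83 + 1·794 + 4·227 + 7·543 = 9486.
Balance at y = 258 requires (9486 + w·171) / (25 + w) = 258.
So w = (258·25 − 9486)/(171 − 258) = -3036/-87 ≈ 34.90.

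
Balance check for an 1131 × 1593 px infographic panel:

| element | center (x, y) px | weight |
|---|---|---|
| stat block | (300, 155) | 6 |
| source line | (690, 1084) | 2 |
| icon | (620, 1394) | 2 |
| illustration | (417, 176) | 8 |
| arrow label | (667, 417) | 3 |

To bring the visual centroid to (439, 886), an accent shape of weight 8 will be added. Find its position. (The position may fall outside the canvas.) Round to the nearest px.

(372, 2144)

New total weight: (6 + 2 + 2 + 8 + 3) + 8 = 29.
Along x: (9757 + 8·x) / 29 = 439 (existing moment 6·300 + 2·690 + 2·620 + 8·417 + 3·667 = 9757) ⇒ x = (12731 − 9757) / 8 ≈ 371.75.
Along y: (8545 + 8·y) / 29 = 886 (existing moment 6·155 + 2·1084 + 2·1394 + 8·176 + 3·417 = 8545) ⇒ y = (25694 − 8545) / 8 ≈ 2143.62.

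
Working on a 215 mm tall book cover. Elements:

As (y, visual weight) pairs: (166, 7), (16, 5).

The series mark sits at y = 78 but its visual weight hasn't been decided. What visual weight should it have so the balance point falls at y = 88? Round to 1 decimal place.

Existing Σw = 12 (7 + 5); existing moment 7·166 + 5·16 = 1242.
For the centroid to hit 88: (1242 + w·78) / (12 + w) = 88.
So w = (88·12 − 1242)/(78 − 88) = -186/-10 ≈ 18.60.

w ≈ 18.6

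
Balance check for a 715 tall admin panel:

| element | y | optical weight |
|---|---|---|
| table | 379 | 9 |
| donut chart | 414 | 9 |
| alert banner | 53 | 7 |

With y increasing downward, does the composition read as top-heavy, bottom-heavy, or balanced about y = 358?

Weights sum to 9 + 9 + 7 = 25.
y-moment: 9·379 + 9·414 + 7·53 = 7508; centroid 7508/25 ≈ 300.32.
Since 300.3 is above (smaller y than) 358, the composition reads top-heavy.

top-heavy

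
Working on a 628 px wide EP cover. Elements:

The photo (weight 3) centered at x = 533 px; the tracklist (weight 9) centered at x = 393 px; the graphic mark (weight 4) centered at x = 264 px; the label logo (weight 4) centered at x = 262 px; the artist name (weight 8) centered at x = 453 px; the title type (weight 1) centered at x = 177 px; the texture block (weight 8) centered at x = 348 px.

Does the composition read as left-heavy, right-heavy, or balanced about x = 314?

Total weight = 3 + 9 + 4 + 4 + 8 + 1 + 8 = 37.
x-moment: 3·533 + 9·393 + 4·264 + 4·262 + 8·453 + 1·177 + 8·348 = 13825; centroid 13825/37 ≈ 373.65.
Since 373.6 is right of 314, the composition reads right-heavy.

right-heavy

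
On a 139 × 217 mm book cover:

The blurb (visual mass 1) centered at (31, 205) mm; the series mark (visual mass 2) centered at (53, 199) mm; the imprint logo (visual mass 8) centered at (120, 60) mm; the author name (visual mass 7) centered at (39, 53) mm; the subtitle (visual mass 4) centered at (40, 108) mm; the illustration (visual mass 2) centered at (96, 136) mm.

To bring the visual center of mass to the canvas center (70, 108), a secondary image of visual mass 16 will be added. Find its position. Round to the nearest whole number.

(67, 135)

After adding the secondary image, total weight = 1 + 2 + 8 + 7 + 4 + 2 + 16 = 40.
Along x: (1722 + 16·x) / 40 = 70 (existing moment 1·31 + 2·53 + 8·120 + 7·39 + 4·40 + 2·96 = 1722) ⇒ x = (2800 − 1722) / 16 ≈ 67.38.
Along y: (2158 + 16·y) / 40 = 108 (existing moment 1·205 + 2·199 + 8·60 + 7·53 + 4·108 + 2·136 = 2158) ⇒ y = (4320 − 2158) / 16 ≈ 135.12.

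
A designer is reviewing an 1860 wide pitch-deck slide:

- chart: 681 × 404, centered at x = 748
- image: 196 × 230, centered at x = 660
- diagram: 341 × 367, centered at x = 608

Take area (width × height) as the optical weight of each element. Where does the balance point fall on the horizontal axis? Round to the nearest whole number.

x ≈ 700

Taking area as weight: chart 681·404 = 275124, image 196·230 = 45080, diagram 341·367 = 125147. Sum 445351.
x-moment: 275124·748 + 45080·660 + 125147·608 = 311634928; centroid 311634928/445351 ≈ 699.75.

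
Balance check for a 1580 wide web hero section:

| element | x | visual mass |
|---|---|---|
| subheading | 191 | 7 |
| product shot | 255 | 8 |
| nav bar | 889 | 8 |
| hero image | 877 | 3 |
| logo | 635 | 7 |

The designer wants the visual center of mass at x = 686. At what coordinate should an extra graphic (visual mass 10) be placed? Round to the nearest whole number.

x ≈ 1193

With the extra graphic, Σw becomes 7 + 8 + 8 + 3 + 7 + 10 = 43.
x: need Σw·x = 43·686 = 29498. Existing = 7·191 + 8·255 + 8·889 + 3·877 + 7·635 = 17565. Remainder 11933 / 10 ≈ 1193.30.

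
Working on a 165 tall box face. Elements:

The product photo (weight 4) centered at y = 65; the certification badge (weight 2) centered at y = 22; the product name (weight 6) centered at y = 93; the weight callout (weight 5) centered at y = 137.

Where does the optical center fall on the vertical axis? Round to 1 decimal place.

Total weight = 4 + 2 + 6 + 5 = 17.
y-moment: 4·65 + 2·22 + 6·93 + 5·137 = 1547; centroid 1547/17 ≈ 91.00.

y ≈ 91.0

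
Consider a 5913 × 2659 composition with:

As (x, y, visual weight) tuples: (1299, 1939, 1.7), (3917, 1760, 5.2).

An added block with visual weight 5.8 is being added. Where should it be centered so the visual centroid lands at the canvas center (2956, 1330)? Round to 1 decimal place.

(2580.1, 766.0)

After adding the added block, total weight = 1.7 + 5.2 + 5.8 = 12.7.
x: target moment 12.7×2956 = 37541.2; current 1.7·1299 + 5.2·3917 = 22576.7; the added block supplies 14964.5, so x = 14964.5/5.8 ≈ 2580.09.
y: target moment 12.7×1330 = 16891.0; current 1.7·1939 + 5.2·1760 = 12448.3; the added block supplies 4442.7, so y = 4442.7/5.8 ≈ 765.98.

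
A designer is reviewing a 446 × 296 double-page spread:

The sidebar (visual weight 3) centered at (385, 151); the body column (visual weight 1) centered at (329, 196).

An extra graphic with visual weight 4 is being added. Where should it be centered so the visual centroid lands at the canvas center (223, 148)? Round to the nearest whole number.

With the extra graphic, Σw becomes 3 + 1 + 4 = 8.
x: target moment 8×223 = 1784; current 3·385 + 1·329 = 1484; the extra graphic supplies 300, so x = 300/4 ≈ 75.00.
y: target moment 8×148 = 1184; current 3·151 + 1·196 = 649; the extra graphic supplies 535, so y = 535/4 ≈ 133.75.

(75, 134)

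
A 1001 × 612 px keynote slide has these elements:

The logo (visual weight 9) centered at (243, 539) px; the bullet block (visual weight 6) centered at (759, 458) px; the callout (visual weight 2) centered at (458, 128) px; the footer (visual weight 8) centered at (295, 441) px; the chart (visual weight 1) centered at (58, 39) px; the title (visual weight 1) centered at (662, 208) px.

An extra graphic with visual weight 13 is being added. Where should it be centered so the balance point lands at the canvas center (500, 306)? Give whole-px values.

With the extra graphic, Σw becomes 9 + 6 + 2 + 8 + 1 + 1 + 13 = 40.
x: need Σw·x = 40·500 = 20000. Existing = 9·243 + 6·759 + 2·458 + 8·295 + 1·58 + 1·662 = 10737. Remainder 9263 / 13 ≈ 712.54.
y: need Σw·y = 40·306 = 12240. Existing = 9·539 + 6·458 + 2·128 + 8·441 + 1·39 + 1·208 = 11630. Remainder 610 / 13 ≈ 46.92.

(713, 47)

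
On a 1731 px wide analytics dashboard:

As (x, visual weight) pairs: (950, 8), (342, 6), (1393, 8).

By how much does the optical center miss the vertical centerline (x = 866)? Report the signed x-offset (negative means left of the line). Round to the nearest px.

Σw = 8 + 6 + 8 = 22.
x: (8·950 + 6·342 + 8·1393) / 22 = 20796 / 22 ≈ 945.27
Offset from x = 866: 945.27 − 866 ≈ 79.27.

≈ 79 px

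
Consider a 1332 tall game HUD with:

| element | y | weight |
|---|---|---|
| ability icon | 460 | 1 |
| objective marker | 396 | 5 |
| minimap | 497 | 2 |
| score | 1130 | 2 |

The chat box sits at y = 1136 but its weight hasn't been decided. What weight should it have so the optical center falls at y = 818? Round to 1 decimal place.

Fixed elements: Σw = 1 + 5 + 2 + 2 = 10, Σw·y = 1·460 + 5·396 + 2·497 + 2·1130 = 5694.
Set Σw·y/Σw = 818: (5694 + 1136w) = 818·(10 + w).
Rearranging, w·(1136 − 818) = 818·10 − 5694 = 2486, so w ≈ 2486/318 = 7.82.

w ≈ 7.8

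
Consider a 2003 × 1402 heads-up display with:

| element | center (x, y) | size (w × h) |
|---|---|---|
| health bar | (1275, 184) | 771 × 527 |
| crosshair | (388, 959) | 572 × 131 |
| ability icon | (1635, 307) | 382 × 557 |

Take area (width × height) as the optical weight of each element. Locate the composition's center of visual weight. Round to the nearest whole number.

Taking area as weight: health bar 771·527 = 406317, crosshair 572·131 = 74932, ability icon 382·557 = 212774. Sum 694023.
x: (406317·1275 + 74932·388 + 212774·1635) / 694023 = 895013281 / 694023 ≈ 1289.60
y: (406317·184 + 74932·959 + 212774·307) / 694023 = 211943734 / 694023 ≈ 305.38

(1290, 305)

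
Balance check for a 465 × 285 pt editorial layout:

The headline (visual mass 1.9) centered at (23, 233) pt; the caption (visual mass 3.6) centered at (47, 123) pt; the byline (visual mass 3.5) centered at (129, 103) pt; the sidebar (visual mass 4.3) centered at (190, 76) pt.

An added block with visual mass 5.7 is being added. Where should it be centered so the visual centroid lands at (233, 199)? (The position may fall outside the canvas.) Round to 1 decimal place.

With the added block, Σw becomes 1.9 + 3.6 + 3.5 + 4.3 + 5.7 = 19.0.
x: need Σw·x = 19.0·233 = 4427.0. Existing = 1.9·23 + 3.6·47 + 3.5·129 + 4.3·190 = 1481.4. Remainder 2945.6 / 5.7 ≈ 516.77.
y: need Σw·y = 19.0·199 = 3781.0. Existing = 1.9·233 + 3.6·123 + 3.5·103 + 4.3·76 = 1572.8. Remainder 2208.2 / 5.7 ≈ 387.40.

(516.8, 387.4)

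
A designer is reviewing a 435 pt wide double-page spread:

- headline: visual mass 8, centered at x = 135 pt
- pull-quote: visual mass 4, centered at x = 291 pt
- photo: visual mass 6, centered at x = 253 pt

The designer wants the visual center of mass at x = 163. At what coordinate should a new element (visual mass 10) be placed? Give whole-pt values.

New total weight: (8 + 4 + 6) + 10 = 28.
Along x: (3762 + 10·x) / 28 = 163 (existing moment 8·135 + 4·291 + 6·253 = 3762) ⇒ x = (4564 − 3762) / 10 ≈ 80.20.

x ≈ 80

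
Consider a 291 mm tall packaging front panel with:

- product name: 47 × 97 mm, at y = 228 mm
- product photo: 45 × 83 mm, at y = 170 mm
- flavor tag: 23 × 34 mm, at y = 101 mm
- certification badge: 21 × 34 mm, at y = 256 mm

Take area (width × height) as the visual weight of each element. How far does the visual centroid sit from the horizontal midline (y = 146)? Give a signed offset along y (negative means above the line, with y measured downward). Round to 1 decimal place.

≈ 51.8 mm

Taking area as weight: product name 47·97 = 4559, product photo 45·83 = 3735, flavor tag 23·34 = 782, certification badge 21·34 = 714. Sum 9790.
y: (4559·228 + 3735·170 + 782·101 + 714·256) / 9790 = 1936168 / 9790 ≈ 197.77
Difference: 197.77 − 146 ≈ 51.77.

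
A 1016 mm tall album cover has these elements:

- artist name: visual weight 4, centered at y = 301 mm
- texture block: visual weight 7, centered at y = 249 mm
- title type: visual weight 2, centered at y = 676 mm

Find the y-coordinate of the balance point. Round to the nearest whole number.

Σw = 4 + 7 + 2 = 13.
Σw·y = 4·301 + 7·249 + 2·676 = 4299, so ȳ = 4299/13 ≈ 330.69.

y ≈ 331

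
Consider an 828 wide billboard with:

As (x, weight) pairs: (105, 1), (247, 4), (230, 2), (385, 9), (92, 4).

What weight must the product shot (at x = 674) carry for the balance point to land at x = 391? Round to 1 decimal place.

w ≈ 8.6

Known weights sum to 1 + 4 + 2 + 9 + 4 = 20; their moment is 1·105 + 4·247 + 2·230 + 9·385 + 4·92 = 5386.
Balance at x = 391 requires (5386 + w·674) / (20 + w) = 391.
Rearranging, w·(674 − 391) = 391·20 − 5386 = 2434, so w ≈ 2434/283 = 8.60.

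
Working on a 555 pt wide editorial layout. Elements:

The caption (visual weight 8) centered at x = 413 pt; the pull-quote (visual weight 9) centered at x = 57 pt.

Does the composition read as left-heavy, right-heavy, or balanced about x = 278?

left-heavy

Σw = 8 + 9 = 17.
Σw·x = 8·413 + 9·57 = 3817, so x̄ = 3817/17 ≈ 224.53.
224.5 vs midline 278 → left-heavy.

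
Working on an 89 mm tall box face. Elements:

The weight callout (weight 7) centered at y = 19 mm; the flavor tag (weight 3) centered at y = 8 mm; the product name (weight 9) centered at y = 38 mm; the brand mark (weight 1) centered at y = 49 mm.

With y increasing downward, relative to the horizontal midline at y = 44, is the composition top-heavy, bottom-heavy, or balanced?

Σw = 7 + 3 + 9 + 1 = 20.
y: (7·19 + 3·8 + 9·38 + 1·49) / 20 = 548 / 20 ≈ 27.40
Since 27.4 is above (smaller y than) 44, the composition reads top-heavy.

top-heavy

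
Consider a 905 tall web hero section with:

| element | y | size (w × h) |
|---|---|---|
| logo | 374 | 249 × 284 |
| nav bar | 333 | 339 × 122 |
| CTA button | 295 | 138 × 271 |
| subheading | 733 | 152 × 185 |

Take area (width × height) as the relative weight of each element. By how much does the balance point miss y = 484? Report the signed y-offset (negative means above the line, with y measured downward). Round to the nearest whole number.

≈ -79

Areas → weights: logo 249·284 = 70716, nav bar 339·122 = 41358, CTA button 138·271 = 37398, subheading 152·185 = 28120; Σw = 177592.
y-moment: 70716·374 + 41358·333 + 37398·295 + 28120·733 = 71864368; centroid 71864368/177592 ≈ 404.66.
Against y = 484, that's 404.66 − 484 = -79.34.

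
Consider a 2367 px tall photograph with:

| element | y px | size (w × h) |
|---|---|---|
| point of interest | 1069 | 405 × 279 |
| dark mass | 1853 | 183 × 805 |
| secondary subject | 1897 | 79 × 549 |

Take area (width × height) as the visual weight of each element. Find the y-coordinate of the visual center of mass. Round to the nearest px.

y ≈ 1568

Taking area as weight: point of interest 405·279 = 112995, dark mass 183·805 = 147315, secondary subject 79·549 = 43371. Sum 303681.
y: (112995·1069 + 147315·1853 + 43371·1897) / 303681 = 476041137 / 303681 ≈ 1567.57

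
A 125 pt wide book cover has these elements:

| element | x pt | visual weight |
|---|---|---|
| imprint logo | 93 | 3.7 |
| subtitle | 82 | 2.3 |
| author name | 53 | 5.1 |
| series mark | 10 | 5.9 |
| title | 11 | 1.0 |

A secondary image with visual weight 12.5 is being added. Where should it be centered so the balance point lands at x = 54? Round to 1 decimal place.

x ≈ 61.9

After adding the secondary image, total weight = 3.7 + 2.3 + 5.1 + 5.9 + 1.0 + 12.5 = 30.5.
x: target moment 30.5×54 = 1647.0; current 3.7·93 + 2.3·82 + 5.1·53 + 5.9·10 + 1.0·11 = 873.0; the secondary image supplies 774.0, so x = 774.0/12.5 ≈ 61.92.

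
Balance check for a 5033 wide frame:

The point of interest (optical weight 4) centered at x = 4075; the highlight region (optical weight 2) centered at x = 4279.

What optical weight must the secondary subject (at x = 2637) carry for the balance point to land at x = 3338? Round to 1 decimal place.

Fixed elements: Σw = 4 + 2 = 6, Σw·x = 4·4075 + 2·4279 = 24858.
For the centroid to hit 3338: (24858 + w·2637) / (6 + w) = 3338.
Solving: w = (3338·6 − 24858) / (2637 − 3338) = -4830 / -701 ≈ 6.89.

w ≈ 6.9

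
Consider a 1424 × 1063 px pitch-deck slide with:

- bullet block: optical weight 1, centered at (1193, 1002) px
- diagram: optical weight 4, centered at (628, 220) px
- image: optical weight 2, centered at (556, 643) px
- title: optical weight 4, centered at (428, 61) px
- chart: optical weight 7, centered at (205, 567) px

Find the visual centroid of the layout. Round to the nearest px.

(442, 410)

Total weight = 1 + 4 + 2 + 4 + 7 = 18.
Σw·x = 1·1193 + 4·628 + 2·556 + 4·428 + 7·205 = 7964, so x̄ = 7964/18 ≈ 442.44.
Σw·y = 1·1002 + 4·220 + 2·643 + 4·61 + 7·567 = 7381, so ȳ = 7381/18 ≈ 410.06.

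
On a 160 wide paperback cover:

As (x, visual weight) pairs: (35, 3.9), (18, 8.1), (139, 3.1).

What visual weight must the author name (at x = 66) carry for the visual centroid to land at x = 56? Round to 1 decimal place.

Fixed elements: Σw = 3.9 + 8.1 + 3.1 = 15.1, Σw·x = 3.9·35 + 8.1·18 + 3.1·139 = 713.2.
For the centroid to hit 56: (713.2 + w·66) / (15.1 + w) = 56.
So w = (56·15.1 − 713.2)/(66 − 56) = 132.4/10 ≈ 13.24.

w ≈ 13.2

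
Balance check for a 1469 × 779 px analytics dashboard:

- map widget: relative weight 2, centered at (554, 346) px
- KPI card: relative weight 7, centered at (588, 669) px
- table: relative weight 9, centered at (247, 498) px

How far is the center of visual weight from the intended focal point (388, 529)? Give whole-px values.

≈ 32 px

Σw = 2 + 7 + 9 = 18.
Σw·x = 2·554 + 7·588 + 9·247 = 7447, so x̄ = 7447/18 ≈ 413.72.
Σw·y = 2·346 + 7·669 + 9·498 = 9857, so ȳ = 9857/18 ≈ 547.61.
Offset from (388, 529): Δx ≈ 25.72, Δy ≈ 18.61; distance = √(Δx² + Δy²) ≈ 31.75.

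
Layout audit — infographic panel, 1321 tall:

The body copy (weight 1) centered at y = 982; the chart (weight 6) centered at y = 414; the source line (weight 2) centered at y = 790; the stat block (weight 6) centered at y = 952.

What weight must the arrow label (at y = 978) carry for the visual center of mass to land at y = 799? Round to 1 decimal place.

w ≈ 6.9

Fixed elements: Σw = 1 + 6 + 2 + 6 = 15, Σw·y = 1·982 + 6·414 + 2·790 + 6·952 = 10758.
For the centroid to hit 799: (10758 + w·978) / (15 + w) = 799.
So w = (799·15 − 10758)/(978 − 799) = 1227/179 ≈ 6.85.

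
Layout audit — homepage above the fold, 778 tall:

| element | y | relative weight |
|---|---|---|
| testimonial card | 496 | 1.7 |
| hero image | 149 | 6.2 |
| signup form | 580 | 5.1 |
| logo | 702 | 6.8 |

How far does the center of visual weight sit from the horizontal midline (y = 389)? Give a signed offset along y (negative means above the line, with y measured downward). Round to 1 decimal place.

≈ 90.7

Weights sum to 1.7 + 6.2 + 5.1 + 6.8 = 19.8.
Σw·y = 1.7·496 + 6.2·149 + 5.1·580 + 6.8·702 = 9498.6, so ȳ = 9498.6/19.8 ≈ 479.73.
Difference: 479.73 − 389 ≈ 90.73.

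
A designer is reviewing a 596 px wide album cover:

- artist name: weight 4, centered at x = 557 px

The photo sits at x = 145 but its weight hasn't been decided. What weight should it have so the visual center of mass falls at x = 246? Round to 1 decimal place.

Known: weight 4 with moment 4·557 = 2228.
For the centroid to hit 246: (2228 + w·145) / (4 + w) = 246.
Solving: w = (246·4 − 2228) / (145 − 246) = -1244 / -101 ≈ 12.32.

w ≈ 12.3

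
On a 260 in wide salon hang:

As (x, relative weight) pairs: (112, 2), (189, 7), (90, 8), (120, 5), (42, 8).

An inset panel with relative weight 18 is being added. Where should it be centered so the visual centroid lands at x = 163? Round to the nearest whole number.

New total weight: (2 + 7 + 8 + 5 + 8) + 18 = 48.
x: need Σw·x = 48·163 = 7824. Existing = 2·112 + 7·189 + 8·90 + 5·120 + 8·42 = 3203. Remainder 4621 / 18 ≈ 256.72.

x ≈ 257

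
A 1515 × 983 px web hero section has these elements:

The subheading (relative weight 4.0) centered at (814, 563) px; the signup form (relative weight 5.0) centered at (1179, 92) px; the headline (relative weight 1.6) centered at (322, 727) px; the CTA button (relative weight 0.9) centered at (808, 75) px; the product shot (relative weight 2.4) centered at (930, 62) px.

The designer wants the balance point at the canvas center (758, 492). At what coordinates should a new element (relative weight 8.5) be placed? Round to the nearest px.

With the new element, Σw becomes 4.0 + 5.0 + 1.6 + 0.9 + 2.4 + 8.5 = 22.4.
Along x: (12625.4 + 8.5·x) / 22.4 = 758 (existing moment 4.0·814 + 5.0·1179 + 1.6·322 + 0.9·808 + 2.4·930 = 12625.4) ⇒ x = (16979.2 − 12625.4) / 8.5 ≈ 512.21.
Along y: (4091.5 + 8.5·y) / 22.4 = 492 (existing moment 4.0·563 + 5.0·92 + 1.6·727 + 0.9·75 + 2.4·62 = 4091.5) ⇒ y = (11020.8 − 4091.5) / 8.5 ≈ 815.21.

(512, 815)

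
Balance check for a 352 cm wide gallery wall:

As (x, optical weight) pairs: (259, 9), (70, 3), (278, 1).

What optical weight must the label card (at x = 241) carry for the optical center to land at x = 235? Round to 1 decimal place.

Existing Σw = 13 (9 + 3 + 1); existing moment 9·259 + 3·70 + 1·278 = 2819.
Set Σw·x/Σw = 235: (2819 + 241w) = 235·(13 + w).
So w = (235·13 − 2819)/(241 − 235) = 236/6 ≈ 39.33.

w ≈ 39.3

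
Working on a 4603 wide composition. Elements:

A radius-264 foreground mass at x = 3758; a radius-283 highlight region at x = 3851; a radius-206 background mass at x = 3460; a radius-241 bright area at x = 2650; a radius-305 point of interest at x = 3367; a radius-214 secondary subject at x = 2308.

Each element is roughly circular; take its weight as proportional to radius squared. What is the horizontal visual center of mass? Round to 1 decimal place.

Weights ∝ r²: foreground mass 264² = 69696, highlight region 283² = 80089, background mass 206² = 42436, bright area 241² = 58081, point of interest 305² = 93025, secondary subject 214² = 45796; Σw = 389123.
x: (69696·3758 + 80089·3851 + 42436·3460 + 58081·2650 + 93025·3367 + 45796·2308) / 389123 = 1289995860 / 389123 ≈ 3315.14

x ≈ 3315.1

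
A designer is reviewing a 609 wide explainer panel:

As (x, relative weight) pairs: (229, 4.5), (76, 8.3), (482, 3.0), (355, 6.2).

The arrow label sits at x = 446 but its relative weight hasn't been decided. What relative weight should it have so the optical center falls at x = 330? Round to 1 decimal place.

w ≈ 16.8

Fixed elements: Σw = 4.5 + 8.3 + 3.0 + 6.2 = 22.0, Σw·x = 4.5·229 + 8.3·76 + 3.0·482 + 6.2·355 = 5308.3.
For the centroid to hit 330: (5308.3 + w·446) / (22.0 + w) = 330.
Solving: w = (330·22.0 − 5308.3) / (446 − 330) = 1951.7 / 116 ≈ 16.82.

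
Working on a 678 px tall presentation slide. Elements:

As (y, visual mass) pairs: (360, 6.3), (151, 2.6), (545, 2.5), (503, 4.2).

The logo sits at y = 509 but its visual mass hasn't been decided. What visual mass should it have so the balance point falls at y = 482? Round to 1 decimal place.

Fixed elements: Σw = 6.3 + 2.6 + 2.5 + 4.2 = 15.6, Σw·y = 6.3·360 + 2.6·151 + 2.5·545 + 4.2·503 = 6135.7.
Balance at y = 482 requires (6135.7 + w·509) / (15.6 + w) = 482.
Solving: w = (482·15.6 − 6135.7) / (509 − 482) = 1383.5 / 27 ≈ 51.24.

w ≈ 51.2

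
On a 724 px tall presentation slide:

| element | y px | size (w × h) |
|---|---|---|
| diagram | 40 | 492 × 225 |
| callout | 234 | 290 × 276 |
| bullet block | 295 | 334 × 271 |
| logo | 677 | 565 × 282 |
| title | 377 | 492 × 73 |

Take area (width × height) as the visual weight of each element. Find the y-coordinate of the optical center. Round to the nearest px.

Areas: diagram 492·225 = 110700, callout 290·276 = 80040, bullet block 334·271 = 90514, logo 565·282 = 159330, title 492·73 = 35916. Total weight = 476500.
y-moment: 110700·40 + 80040·234 + 90514·295 + 159330·677 + 35916·377 = 171265732; centroid 171265732/476500 ≈ 359.42.

y ≈ 359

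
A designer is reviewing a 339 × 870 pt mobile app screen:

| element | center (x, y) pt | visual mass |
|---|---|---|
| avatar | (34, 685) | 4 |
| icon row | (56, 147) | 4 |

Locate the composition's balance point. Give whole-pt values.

(45, 416)

Total weight = 4 + 4 = 8.
Σw·x = 4·34 + 4·56 = 360, so x̄ = 360/8 ≈ 45.00.
Σw·y = 4·685 + 4·147 = 3328, so ȳ = 3328/8 ≈ 416.00.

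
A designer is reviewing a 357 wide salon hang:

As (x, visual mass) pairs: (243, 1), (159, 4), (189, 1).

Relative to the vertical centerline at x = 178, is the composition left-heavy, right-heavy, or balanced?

Weights sum to 1 + 4 + 1 = 6.
x-moment: 1·243 + 4·159 + 1·189 = 1068; centroid 1068/6 ≈ 178.00.
The centroid 178.00 matches the midline at 178, so the layout is balanced.

balanced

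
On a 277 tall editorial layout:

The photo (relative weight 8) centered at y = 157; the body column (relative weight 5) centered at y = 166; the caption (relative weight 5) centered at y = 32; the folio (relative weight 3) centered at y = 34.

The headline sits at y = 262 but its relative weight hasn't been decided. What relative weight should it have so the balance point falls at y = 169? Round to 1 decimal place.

Existing Σw = 21 (8 + 5 + 5 + 3); existing moment 8·157 + 5·166 + 5·32 + 3·34 = 2348.
Set Σw·y/Σw = 169: (2348 + 262w) = 169·(21 + w).
Rearranging, w·(262 − 169) = 169·21 − 2348 = 1201, so w ≈ 1201/93 = 12.91.

w ≈ 12.9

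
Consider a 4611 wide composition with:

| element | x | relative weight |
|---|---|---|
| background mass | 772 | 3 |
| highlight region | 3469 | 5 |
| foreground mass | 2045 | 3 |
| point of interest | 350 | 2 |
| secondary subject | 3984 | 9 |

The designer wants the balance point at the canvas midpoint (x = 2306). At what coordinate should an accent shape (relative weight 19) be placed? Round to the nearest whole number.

After adding the accent shape, total weight = 3 + 5 + 3 + 2 + 9 + 19 = 41.
Along x: (62352 + 19·x) / 41 = 2306 (existing moment 3·772 + 5·3469 + 3·2045 + 2·350 + 9·3984 = 62352) ⇒ x = (94546 − 62352) / 19 ≈ 1694.42.

x ≈ 1694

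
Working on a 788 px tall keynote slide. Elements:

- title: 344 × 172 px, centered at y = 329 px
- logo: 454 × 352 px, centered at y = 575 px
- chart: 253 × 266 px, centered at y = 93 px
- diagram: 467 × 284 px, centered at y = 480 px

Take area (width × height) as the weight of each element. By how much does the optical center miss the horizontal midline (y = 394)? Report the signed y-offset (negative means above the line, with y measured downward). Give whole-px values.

≈ 39 px

Areas → weights: title 344·172 = 59168, logo 454·352 = 159808, chart 253·266 = 67298, diagram 467·284 = 132628; Σw = 418902.
y: (59168·329 + 159808·575 + 67298·93 + 132628·480) / 418902 = 181276026 / 418902 ≈ 432.74
Offset from y = 394: 432.74 − 394 ≈ 38.74.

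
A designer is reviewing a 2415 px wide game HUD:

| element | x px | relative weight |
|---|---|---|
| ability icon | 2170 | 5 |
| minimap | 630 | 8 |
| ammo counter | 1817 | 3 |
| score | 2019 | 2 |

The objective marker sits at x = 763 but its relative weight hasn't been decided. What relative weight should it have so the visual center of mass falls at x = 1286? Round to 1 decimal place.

w ≈ 4.3

Existing Σw = 18 (5 + 8 + 3 + 2); existing moment 5·2170 + 8·630 + 3·1817 + 2·2019 = 25379.
Balance at x = 1286 requires (25379 + w·763) / (18 + w) = 1286.
So w = (1286·18 − 25379)/(763 − 1286) = -2231/-523 ≈ 4.27.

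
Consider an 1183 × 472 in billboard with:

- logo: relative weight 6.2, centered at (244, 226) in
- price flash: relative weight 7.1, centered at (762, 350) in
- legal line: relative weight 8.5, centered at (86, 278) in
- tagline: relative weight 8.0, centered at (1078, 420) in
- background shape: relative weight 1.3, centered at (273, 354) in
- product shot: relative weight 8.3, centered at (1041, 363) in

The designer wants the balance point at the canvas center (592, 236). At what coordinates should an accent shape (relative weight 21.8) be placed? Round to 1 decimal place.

(502.6, 62.4)

After adding the accent shape, total weight = 6.2 + 7.1 + 8.5 + 8.0 + 1.3 + 8.3 + 21.8 = 61.2.
Along x: (25273.2 + 21.8·x) / 61.2 = 592 (existing moment 6.2·244 + 7.1·762 + 8.5·86 + 8.0·1078 + 1.3·273 + 8.3·1041 = 25273.2) ⇒ x = (36230.4 − 25273.2) / 21.8 ≈ 502.62.
Along y: (13082.3 + 21.8·y) / 61.2 = 236 (existing moment 6.2·226 + 7.1·350 + 8.5·278 + 8.0·420 + 1.3·354 + 8.3·363 = 13082.3) ⇒ y = (14443.2 − 13082.3) / 21.8 ≈ 62.43.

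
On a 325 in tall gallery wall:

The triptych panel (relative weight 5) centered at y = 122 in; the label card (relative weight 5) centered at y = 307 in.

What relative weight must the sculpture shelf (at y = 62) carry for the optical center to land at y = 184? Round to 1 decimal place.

Known weights sum to 5 + 5 = 10; their moment is 5·122 + 5·307 = 2145.
For the centroid to hit 184: (2145 + w·62) / (10 + w) = 184.
Rearranging, w·(62 − 184) = 184·10 − 2145 = -305, so w ≈ -305/-122 = 2.50.

w ≈ 2.5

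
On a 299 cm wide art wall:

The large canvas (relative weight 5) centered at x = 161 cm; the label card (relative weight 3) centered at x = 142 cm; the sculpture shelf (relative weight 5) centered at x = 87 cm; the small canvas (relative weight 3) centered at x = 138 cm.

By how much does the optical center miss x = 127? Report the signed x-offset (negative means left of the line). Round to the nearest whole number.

≈ 3 cm

Σw = 5 + 3 + 5 + 3 = 16.
Σw·x = 5·161 + 3·142 + 5·87 + 3·138 = 2080, so x̄ = 2080/16 ≈ 130.00.
Against x = 127, that's 130.00 − 127 = 3.00.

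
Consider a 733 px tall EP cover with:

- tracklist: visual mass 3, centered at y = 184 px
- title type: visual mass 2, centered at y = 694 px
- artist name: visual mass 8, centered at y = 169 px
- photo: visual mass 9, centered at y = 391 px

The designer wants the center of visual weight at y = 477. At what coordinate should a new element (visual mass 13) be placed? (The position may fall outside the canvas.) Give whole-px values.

y ≈ 760

With the new element, Σw becomes 3 + 2 + 8 + 9 + 13 = 35.
y: need Σw·y = 35·477 = 16695. Existing = 3·184 + 2·694 + 8·169 + 9·391 = 6811. Remainder 9884 / 13 ≈ 760.31.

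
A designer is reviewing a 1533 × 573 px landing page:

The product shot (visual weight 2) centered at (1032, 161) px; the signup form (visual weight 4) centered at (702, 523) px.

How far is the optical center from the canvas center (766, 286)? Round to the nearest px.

Total weight = 2 + 4 = 6.
x-moment: 2·1032 + 4·702 = 4872; centroid 4872/6 ≈ 812.00.
y-moment: 2·161 + 4·523 = 2414; centroid 2414/6 ≈ 402.33.
Offset from (766, 286): Δx ≈ 46.00, Δy ≈ 116.33; distance = √(Δx² + Δy²) ≈ 125.10.

≈ 125 px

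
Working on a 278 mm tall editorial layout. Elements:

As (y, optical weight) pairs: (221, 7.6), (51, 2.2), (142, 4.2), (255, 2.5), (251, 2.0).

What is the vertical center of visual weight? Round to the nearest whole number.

Σw = 7.6 + 2.2 + 4.2 + 2.5 + 2.0 = 18.5.
y: (7.6·221 + 2.2·51 + 4.2·142 + 2.5·255 + 2.0·251) / 18.5 = 3527.7 / 18.5 ≈ 190.69

y ≈ 191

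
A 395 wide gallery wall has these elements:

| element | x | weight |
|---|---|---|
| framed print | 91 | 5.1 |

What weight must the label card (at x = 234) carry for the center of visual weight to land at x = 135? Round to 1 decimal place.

The single fixed element contributes weight 5.1, moment 5.1·91 = 464.1.
For the centroid to hit 135: (464.1 + w·234) / (5.1 + w) = 135.
Rearranging, w·(234 − 135) = 135·5.1 − 464.1 = 224.4, so w ≈ 224.4/99 = 2.27.

w ≈ 2.3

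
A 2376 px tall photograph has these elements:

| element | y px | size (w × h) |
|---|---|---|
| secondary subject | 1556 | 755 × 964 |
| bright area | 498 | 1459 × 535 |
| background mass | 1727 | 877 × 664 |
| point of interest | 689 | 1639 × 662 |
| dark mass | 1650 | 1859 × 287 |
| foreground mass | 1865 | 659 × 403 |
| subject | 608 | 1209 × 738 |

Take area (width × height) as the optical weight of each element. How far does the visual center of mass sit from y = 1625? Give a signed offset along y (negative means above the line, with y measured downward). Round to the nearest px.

≈ -558 px

Taking area as weight: secondary subject 755·964 = 727820, bright area 1459·535 = 780565, background mass 877·664 = 582328, point of interest 1639·662 = 1085018, dark mass 1859·287 = 533533, foreground mass 659·403 = 265577, subject 1209·738 = 892242. Sum 4867083.
Σw·y = 5192580839; ȳ = 5192580839/4867083 ≈ 1066.88.
Offset from y = 1625: 1066.88 − 1625 ≈ -558.12.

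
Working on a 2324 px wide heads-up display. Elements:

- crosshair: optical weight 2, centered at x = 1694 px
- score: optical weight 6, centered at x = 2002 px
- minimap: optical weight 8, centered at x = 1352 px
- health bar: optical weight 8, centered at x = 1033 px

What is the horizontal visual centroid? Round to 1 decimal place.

x ≈ 1436.7

Total weight = 2 + 6 + 8 + 8 = 24.
x: (2·1694 + 6·2002 + 8·1352 + 8·1033) / 24 = 34480 / 24 ≈ 1436.67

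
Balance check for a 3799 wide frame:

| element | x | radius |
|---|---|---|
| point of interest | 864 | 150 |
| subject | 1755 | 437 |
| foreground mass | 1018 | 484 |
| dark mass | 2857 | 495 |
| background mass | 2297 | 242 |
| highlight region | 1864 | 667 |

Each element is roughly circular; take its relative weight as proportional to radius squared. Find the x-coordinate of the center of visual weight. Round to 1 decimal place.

Weights ∝ r²: point of interest 150² = 22500, subject 437² = 190969, foreground mass 484² = 234256, dark mass 495² = 245025, background mass 242² = 58564, highlight region 667² = 444889; Σw = 1196203.
Σw·x = 22500·864 + 190969·1755 + 234256·1018 + 245025·2857 + 58564·2297 + 444889·1864 = 2256894232, so x̄ = 2256894232/1196203 ≈ 1886.72.

x ≈ 1886.7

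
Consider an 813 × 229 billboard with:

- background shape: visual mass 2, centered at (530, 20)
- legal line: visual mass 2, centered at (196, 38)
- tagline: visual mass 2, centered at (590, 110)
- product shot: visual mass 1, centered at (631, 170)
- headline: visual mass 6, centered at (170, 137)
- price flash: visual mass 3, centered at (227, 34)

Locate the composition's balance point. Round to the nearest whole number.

(310, 89)

Σw = 2 + 2 + 2 + 1 + 6 + 3 = 16.
x: moment 4964 / weight 16 ≈ 310.25
y: moment 1430 / weight 16 ≈ 89.38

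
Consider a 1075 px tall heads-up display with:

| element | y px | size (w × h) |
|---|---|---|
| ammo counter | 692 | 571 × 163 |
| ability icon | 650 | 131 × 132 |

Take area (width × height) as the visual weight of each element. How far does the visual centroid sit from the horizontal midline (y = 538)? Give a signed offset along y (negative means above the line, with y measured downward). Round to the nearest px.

Areas → weights: ammo counter 571·163 = 93073, ability icon 131·132 = 17292; Σw = 110365.
y-moment: 93073·692 + 17292·650 = 75646316; centroid 75646316/110365 ≈ 685.42.
Offset from y = 538: 685.42 − 538 ≈ 147.42.

≈ 147 px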